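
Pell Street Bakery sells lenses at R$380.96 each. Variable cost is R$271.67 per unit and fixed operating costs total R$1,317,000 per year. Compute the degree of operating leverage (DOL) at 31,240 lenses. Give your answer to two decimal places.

Contribution at this volume is 31,240 × R$109.29 = R$3,414,219.60.
Subtracting fixed costs: EBIT = R$3,414,219.60 − R$1,317,000 = R$2,097,219.60.
DOL = contribution ÷ EBIT = R$3,414,219.60 ÷ R$2,097,219.60 = 1.6280.

1.63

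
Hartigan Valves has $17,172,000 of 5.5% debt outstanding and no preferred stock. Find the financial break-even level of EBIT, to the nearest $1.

$944,460

Annual interest = 5.5% × $17,172,000 = $944,460.00.
With no preferred dividends, EPS = 0 when EBIT exactly covers interest, so the financial break-even EBIT is $944,460.00.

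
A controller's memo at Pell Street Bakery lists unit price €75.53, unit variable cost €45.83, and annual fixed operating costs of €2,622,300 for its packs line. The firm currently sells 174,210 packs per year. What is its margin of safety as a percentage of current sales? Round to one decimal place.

49.3%

Unit CM = price − variable cost = €75.53 − €45.83 = €29.70. Break-even units = €2,622,300 ÷ €29.70 = 88,292.93; break-even revenue = 88,292.93 × €75.53 = €6,668,764.95.
Current sales = 174,210 × €75.53 = €13,158,081.30.
Margin of safety = (€13,158,081.30 − €6,668,764.95) ÷ €13,158,081.30 = 49.3%.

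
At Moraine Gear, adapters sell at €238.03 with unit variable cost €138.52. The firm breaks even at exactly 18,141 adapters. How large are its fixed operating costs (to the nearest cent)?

Unit CM = price − variable cost = €238.03 − €138.52 = €99.51.
Since BE = FC / CM, FC = 18,141 × €99.51 = €1,805,210.91.

€1,805,210.91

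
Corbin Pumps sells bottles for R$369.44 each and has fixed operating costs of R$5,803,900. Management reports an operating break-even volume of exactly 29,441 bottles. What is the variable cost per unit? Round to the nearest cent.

R$172.30

Contribution per unit must be FC / Q = R$5,803,900 / 29,441 = R$197.1366.
Variable cost per unit = R$369.44 − R$197.1366 = R$172.30.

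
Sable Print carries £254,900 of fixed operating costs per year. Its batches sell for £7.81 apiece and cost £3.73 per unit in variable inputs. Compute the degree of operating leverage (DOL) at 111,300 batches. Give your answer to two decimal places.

Total contribution margin = 111,300 × £4.08 = £454,104.00.
Subtracting fixed costs: EBIT = £454,104.00 − £254,900 = £199,204.00.
So DOL = total CM / EBIT = £454,104.00 / £199,204.00 = 2.2796.

2.28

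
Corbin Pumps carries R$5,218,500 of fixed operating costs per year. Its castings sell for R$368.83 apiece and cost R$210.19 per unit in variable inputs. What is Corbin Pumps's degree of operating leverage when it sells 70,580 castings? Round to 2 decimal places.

Total contribution margin = 70,580 × R$158.64 = R$11,196,811.20.
Subtracting fixed costs: EBIT = R$11,196,811.20 − R$5,218,500 = R$5,978,311.20.
So DOL = total CM / EBIT = R$11,196,811.20 / R$5,978,311.20 = 1.8729.

1.87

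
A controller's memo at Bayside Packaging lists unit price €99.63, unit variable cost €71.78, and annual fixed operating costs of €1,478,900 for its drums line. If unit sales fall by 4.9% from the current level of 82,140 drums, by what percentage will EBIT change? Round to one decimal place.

-13.9%

Contribution at this volume is 82,140 × €27.85 = €2,287,599.00.
Subtracting fixed costs: EBIT = €2,287,599.00 − €1,478,900 = €808,699.00.
DOL = contribution ÷ EBIT = €2,287,599.00 ÷ €808,699.00 = 2.8287.
%ΔEBIT = DOL × %ΔSales = 2.8287 × -4.9% = -13.9%.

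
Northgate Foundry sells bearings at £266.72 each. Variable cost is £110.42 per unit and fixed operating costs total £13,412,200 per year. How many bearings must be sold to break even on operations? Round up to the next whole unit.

85,811 bearings

Each unit contributes £266.72 − £110.42 = £156.30.
Units to break even: £13,412,200 ÷ £156.30 = 85,810.62, rounded up to 85,811.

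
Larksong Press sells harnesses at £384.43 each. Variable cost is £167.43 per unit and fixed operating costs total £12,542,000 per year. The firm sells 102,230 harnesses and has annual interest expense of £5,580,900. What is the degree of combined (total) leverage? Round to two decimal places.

Contribution at this volume is 102,230 × £217.00 = £22,183,910.00.
Subtracting fixed costs: EBIT = £22,183,910.00 − £12,542,000 = £9,641,910.00. Interest = £5,580,900.00.
DOL = £22,183,910.00 ÷ £9,641,910.00 = 2.3008; DFL = £9,641,910.00 ÷ £4,061,010.00 = 2.3743.
Combined leverage = 2.3008 × 2.3743 = 5.4628.

5.46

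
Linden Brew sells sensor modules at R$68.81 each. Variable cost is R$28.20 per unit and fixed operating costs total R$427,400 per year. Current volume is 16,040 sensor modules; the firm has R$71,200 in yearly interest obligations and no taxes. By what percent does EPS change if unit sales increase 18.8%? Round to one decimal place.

+80.2%

At 16,040 units, contribution = 16,040 × R$40.61 = R$651,384.40.
Subtracting fixed costs: EBIT = R$651,384.40 − R$427,400 = R$223,984.40.
After interest of R$71,200.00, pre-tax earnings = R$152,784.40.
DCL = total CM / (EBIT − I) = R$651,384.40 / R$152,784.40 = 4.2634.
EPS therefore changes by 4.2634 × (+18.8%) = +80.2%.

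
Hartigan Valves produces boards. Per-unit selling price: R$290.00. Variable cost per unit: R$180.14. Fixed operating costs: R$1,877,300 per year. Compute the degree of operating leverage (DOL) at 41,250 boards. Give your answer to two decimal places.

Total contribution margin = 41,250 × R$109.86 = R$4,531,725.00.
EBIT = R$4,531,725.00 − R$1,877,300 = R$2,654,425.00.
DOL = contribution ÷ EBIT = R$4,531,725.00 ÷ R$2,654,425.00 = 1.7072.

1.71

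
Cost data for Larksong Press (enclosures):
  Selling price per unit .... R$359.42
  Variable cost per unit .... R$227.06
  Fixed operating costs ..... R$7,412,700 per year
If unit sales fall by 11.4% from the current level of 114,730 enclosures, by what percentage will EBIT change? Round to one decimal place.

Total contribution margin = 114,730 × R$132.36 = R$15,185,662.80.
Operating income = contribution − fixed costs = R$15,185,662.80 − R$7,412,700 = R$7,772,962.80.
So DOL = total CM / EBIT = R$15,185,662.80 / R$7,772,962.80 = 1.9537.
%ΔEBIT = DOL × %ΔSales = 1.9537 × -11.4% = -22.3%.

-22.3%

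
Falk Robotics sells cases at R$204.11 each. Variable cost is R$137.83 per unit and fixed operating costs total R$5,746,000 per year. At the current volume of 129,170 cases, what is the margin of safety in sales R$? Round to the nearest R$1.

R$8,670,018

Each unit contributes R$204.11 − R$137.83 = R$66.28. Break-even units = R$5,746,000 ÷ R$66.28 = 86,692.82; break-even revenue = 86,692.82 × R$204.11 = R$17,694,871.15.
Current sales = 129,170 × R$204.11 = R$26,364,888.70.
Margin of safety = R$26,364,888.70 − R$17,694,871.15 = R$8,670,018.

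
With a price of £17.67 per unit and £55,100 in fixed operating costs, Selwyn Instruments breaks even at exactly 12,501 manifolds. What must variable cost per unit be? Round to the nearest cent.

£13.26

Contribution per unit must be FC / Q = £55,100 / 12,501 = £4.4076.
Hence VC = price − CM = £17.67 − £4.4076 = £13.26.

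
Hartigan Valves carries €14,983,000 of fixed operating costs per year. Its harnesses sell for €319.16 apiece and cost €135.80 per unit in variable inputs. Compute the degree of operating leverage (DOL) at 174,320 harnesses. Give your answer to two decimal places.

At 174,320 units, contribution = 174,320 × €183.36 = €31,963,315.20.
EBIT = €31,963,315.20 − €14,983,000 = €16,980,315.20.
Degree of operating leverage = €31,963,315.20 / €16,980,315.20 = 1.8824.

1.88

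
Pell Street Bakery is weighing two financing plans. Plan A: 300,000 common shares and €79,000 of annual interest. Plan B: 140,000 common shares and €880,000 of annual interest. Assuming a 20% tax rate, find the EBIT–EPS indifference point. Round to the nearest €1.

€1,580,875

At indifference, (EBIT − 79,000)(1 − t)/300,000 = (EBIT − 880,000)(1 − t)/140,000.
Cancelling (1 − t) and cross-multiplying: 140,000·(EBIT − 79,000) = 300,000·(EBIT − 880,000).
Solving, EBIT = (880,000·300,000 − 79,000·140,000) / (300,000 − 140,000) = 252,940,000,000 / 160,000 = 1,580,875.00.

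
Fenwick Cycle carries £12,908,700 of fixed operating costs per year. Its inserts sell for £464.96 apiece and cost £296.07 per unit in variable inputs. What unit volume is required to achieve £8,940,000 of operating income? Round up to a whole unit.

129,367 inserts

Contribution margin per unit = £464.96 − £296.07 = £168.89.
Required volume = (fixed costs + target profit) ÷ CM = (£12,908,700 + £8,940,000) ÷ £168.89 = 129,366.45, so 129,367 inserts.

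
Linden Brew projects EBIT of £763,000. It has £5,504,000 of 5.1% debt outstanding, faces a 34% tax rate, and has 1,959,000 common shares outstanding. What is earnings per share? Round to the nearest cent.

Pre-tax income = £763,000 − £280,704.00 = £482,296.00.
Net income = £482,296.00 × (1 − 0.34) = £318,315.36.
Per share: £318,315.36 / 1,959,000 shares = £0.16.

£0.16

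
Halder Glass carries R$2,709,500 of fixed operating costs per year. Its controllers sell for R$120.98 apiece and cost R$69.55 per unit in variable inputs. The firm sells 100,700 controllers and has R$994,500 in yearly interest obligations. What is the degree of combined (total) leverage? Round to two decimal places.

Contribution at this volume is 100,700 × R$51.43 = R$5,179,001.00.
Subtracting fixed costs: EBIT = R$5,179,001.00 − R$2,709,500 = R$2,469,501.00. Interest = R$994,500.00, so EBIT − I = R$1,475,001.00.
Degree of total leverage = total CM / (EBIT − interest) = R$5,179,001.00 / R$1,475,001.00 = 3.5112.

3.51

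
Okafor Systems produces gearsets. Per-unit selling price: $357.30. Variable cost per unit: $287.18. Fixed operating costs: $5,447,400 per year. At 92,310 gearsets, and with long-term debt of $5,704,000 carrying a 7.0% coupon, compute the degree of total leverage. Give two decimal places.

10.34

At 92,310 units, contribution = 92,310 × $70.12 = $6,472,777.20.
EBIT = $6,472,777.20 − $5,447,400 = $1,025,377.20. Interest = $399,280.00, so EBIT − I = $626,097.20.
DCL = contribution ÷ (EBIT − I) = $6,472,777.20 ÷ $626,097.20 = 10.3383.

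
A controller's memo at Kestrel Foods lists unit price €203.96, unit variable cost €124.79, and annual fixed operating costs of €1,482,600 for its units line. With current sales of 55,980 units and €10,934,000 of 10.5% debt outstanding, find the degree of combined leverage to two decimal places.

2.46

Total contribution margin = 55,980 × €79.17 = €4,431,936.60.
Operating income = contribution − fixed costs = €4,431,936.60 − €1,482,600 = €2,949,336.60. Interest = €1,148,070.00, so EBIT − I = €1,801,266.60.
Degree of total leverage = total CM / (EBIT − interest) = €4,431,936.60 / €1,801,266.60 = 2.4605.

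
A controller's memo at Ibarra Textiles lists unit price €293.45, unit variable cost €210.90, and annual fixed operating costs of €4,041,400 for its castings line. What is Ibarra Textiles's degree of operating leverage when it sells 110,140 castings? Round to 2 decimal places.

Total contribution margin = 110,140 × €82.55 = €9,092,057.00.
Subtracting fixed costs: EBIT = €9,092,057.00 − €4,041,400 = €5,050,657.00.
So DOL = total CM / EBIT = €9,092,057.00 / €5,050,657.00 = 1.8002.

1.80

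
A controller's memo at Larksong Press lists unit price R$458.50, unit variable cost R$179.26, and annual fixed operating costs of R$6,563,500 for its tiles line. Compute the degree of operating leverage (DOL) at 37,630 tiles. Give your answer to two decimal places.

At 37,630 units, contribution = 37,630 × R$279.24 = R$10,507,801.20.
Subtracting fixed costs: EBIT = R$10,507,801.20 − R$6,563,500 = R$3,944,301.20.
So DOL = total CM / EBIT = R$10,507,801.20 / R$3,944,301.20 = 2.6640.

2.66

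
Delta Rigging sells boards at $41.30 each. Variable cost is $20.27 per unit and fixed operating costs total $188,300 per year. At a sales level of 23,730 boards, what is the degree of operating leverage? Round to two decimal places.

At 23,730 units, contribution = 23,730 × $21.03 = $499,041.90.
Subtracting fixed costs: EBIT = $499,041.90 − $188,300 = $310,741.90.
So DOL = total CM / EBIT = $499,041.90 / $310,741.90 = 1.6060.

1.61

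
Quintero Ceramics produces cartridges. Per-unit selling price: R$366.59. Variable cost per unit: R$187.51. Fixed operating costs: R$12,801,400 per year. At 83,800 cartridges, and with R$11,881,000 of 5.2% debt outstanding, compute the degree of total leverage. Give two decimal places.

Total contribution margin = 83,800 × R$179.08 = R$15,006,904.00.
Operating income = contribution − fixed costs = R$15,006,904.00 − R$12,801,400 = R$2,205,504.00. Interest = R$617,812.00.
DOL = R$15,006,904.00 ÷ R$2,205,504.00 = 6.8043; DFL = R$2,205,504.00 ÷ R$1,587,692.00 = 1.3891.
DCL = DOL × DFL = 6.8043 × 1.3891 = 9.4519.

9.45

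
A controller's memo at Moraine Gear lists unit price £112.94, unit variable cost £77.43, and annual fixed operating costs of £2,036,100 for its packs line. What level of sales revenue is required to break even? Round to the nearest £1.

CM per unit = £112.94 − £77.43 = £35.51; CM ratio = £35.51 / £112.94 = 0.3144.
Break-even sales = FC ÷ CM ratio = £2,036,100 × £112.94 / £35.51 = £6,475,842.

£6,475,842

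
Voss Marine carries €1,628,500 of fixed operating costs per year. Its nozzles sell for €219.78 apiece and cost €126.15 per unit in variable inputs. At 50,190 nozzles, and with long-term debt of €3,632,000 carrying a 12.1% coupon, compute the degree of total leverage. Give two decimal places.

1.79

Contribution at this volume is 50,190 × €93.63 = €4,699,289.70.
EBIT = €4,699,289.70 − €1,628,500 = €3,070,789.70. Interest = €439,472.00.
DOL = €4,699,289.70 ÷ €3,070,789.70 = 1.5303; DFL = €3,070,789.70 ÷ €2,631,317.70 = 1.1670.
DCL = DOL × DFL = 1.5303 × 1.1670 = 1.7859.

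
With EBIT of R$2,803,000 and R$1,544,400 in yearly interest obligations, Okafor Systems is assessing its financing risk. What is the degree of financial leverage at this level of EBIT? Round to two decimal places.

Interest = R$1,544,400.00.
DFL = EBIT ÷ (EBIT − I) = R$2,803,000 ÷ (R$2,803,000 − R$1,544,400.00) = R$2,803,000 ÷ R$1,258,600.00 = 2.2271.

2.23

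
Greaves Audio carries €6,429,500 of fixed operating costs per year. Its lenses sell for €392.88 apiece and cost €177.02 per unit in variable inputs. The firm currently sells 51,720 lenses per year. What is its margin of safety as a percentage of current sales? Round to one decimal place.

Contribution margin per unit = €392.88 − €177.02 = €215.86. Break-even units = €6,429,500 ÷ €215.86 = 29,785.51; break-even revenue = 29,785.51 × €392.88 = €11,702,130.83.
Current sales = 51,720 × €392.88 = €20,319,753.60.
Margin of safety = (€20,319,753.60 − €11,702,130.83) ÷ €20,319,753.60 = 42.4%.

42.4%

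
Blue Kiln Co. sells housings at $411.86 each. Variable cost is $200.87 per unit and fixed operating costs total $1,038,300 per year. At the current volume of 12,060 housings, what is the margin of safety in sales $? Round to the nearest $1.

Each unit contributes $411.86 − $200.87 = $210.99. Break-even units = $1,038,300 ÷ $210.99 = 4,921.09; break-even revenue = 4,921.09 × $411.86 = $2,026,798.61.
Current sales = 12,060 × $411.86 = $4,967,031.60.
Margin of safety = $4,967,031.60 − $2,026,798.61 = $2,940,233.

$2,940,233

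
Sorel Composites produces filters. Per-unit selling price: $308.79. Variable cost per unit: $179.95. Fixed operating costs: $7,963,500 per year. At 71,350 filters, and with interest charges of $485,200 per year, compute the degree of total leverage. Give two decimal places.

12.36

Contribution at this volume is 71,350 × $128.84 = $9,192,734.00.
EBIT = $9,192,734.00 − $7,963,500 = $1,229,234.00. Interest = $485,200.00.
DOL = $9,192,734.00 ÷ $1,229,234.00 = 7.4784; DFL = $1,229,234.00 ÷ $744,034.00 = 1.6521.
DCL = DOL × DFL = 7.4784 × 1.6521 = 12.3551.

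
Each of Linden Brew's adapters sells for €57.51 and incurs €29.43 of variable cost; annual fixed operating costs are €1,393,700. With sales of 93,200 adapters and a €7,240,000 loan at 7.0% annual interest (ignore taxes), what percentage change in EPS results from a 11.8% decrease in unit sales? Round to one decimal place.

-43.1%

Contribution at this volume is 93,200 × €28.08 = €2,617,056.00.
EBIT = €2,617,056.00 − €1,393,700 = €1,223,356.00.
Interest = €506,800.00, so EBIT − I = €716,556.00.
DCL = total CM / (EBIT − I) = €2,617,056.00 / €716,556.00 = 3.6523.
EPS therefore changes by 3.6523 × (-11.8%) = -43.1%.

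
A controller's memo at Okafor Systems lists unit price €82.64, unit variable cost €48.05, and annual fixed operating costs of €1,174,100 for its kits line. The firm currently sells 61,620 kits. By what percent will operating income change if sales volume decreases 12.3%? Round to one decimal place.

-27.4%

Contribution at this volume is 61,620 × €34.59 = €2,131,435.80.
Operating income = contribution − fixed costs = €2,131,435.80 − €1,174,100 = €957,335.80.
So DOL = total CM / EBIT = €2,131,435.80 / €957,335.80 = 2.2264.
Operating income changes by 2.2264 × -12.3% = -27.4%.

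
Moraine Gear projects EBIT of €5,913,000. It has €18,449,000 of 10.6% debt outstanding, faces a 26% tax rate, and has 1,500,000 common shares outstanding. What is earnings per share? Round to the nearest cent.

€1.95

Pre-tax income = €5,913,000 − €1,955,594.00 = €3,957,406.00.
Net income = €3,957,406.00 × (1 − 0.26) = €2,928,480.44.
Per share: €2,928,480.44 / 1,500,000 shares = €1.95.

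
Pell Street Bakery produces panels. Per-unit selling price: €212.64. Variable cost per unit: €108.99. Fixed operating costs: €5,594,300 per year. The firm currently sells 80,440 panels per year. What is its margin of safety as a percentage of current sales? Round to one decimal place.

Contribution margin per unit = €212.64 − €108.99 = €103.65. Break-even units = €5,594,300 ÷ €103.65 = 53,972.99; break-even revenue = 53,972.99 × €212.64 = €11,476,815.75.
Current sales = 80,440 × €212.64 = €17,104,761.60.
Margin of safety = (€17,104,761.60 − €11,476,815.75) ÷ €17,104,761.60 = 32.9%.

32.9%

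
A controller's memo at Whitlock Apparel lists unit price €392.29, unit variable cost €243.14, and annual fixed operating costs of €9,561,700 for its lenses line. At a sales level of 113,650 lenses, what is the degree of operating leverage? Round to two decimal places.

At 113,650 units, contribution = 113,650 × €149.15 = €16,950,897.50.
Operating income = contribution − fixed costs = €16,950,897.50 − €9,561,700 = €7,389,197.50.
Degree of operating leverage = €16,950,897.50 / €7,389,197.50 = 2.2940.

2.29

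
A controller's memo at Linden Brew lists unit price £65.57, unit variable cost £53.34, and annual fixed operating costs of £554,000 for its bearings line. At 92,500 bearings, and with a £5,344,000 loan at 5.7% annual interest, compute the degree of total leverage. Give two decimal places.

4.15

Contribution at this volume is 92,500 × £12.23 = £1,131,275.00.
Subtracting fixed costs: EBIT = £1,131,275.00 − £554,000 = £577,275.00. Interest = £304,608.00.
DOL = £1,131,275.00 ÷ £577,275.00 = 1.9597; DFL = £577,275.00 ÷ £272,667.00 = 2.1171.
Combined leverage = 1.9597 × 2.1171 = 4.1489.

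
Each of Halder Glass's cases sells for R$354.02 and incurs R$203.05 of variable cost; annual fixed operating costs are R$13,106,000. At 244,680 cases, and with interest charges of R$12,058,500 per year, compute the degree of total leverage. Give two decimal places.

3.14

Contribution at this volume is 244,680 × R$150.97 = R$36,939,339.60.
Subtracting fixed costs: EBIT = R$36,939,339.60 − R$13,106,000 = R$23,833,339.60. Interest = R$12,058,500.00, so EBIT − I = R$11,774,839.60.
Degree of total leverage = total CM / (EBIT − interest) = R$36,939,339.60 / R$11,774,839.60 = 3.1371.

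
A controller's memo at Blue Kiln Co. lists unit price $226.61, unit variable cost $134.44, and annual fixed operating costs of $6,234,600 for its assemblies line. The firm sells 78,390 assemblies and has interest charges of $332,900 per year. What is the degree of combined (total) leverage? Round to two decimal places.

Total contribution margin = 78,390 × $92.17 = $7,225,206.30.
EBIT = $7,225,206.30 − $6,234,600 = $990,606.30. Interest = $332,900.00.
DOL = $7,225,206.30 ÷ $990,606.30 = 7.2937; DFL = $990,606.30 ÷ $657,706.30 = 1.5062.
DCL = DOL × DFL = 7.2937 × 1.5062 = 10.9858.

10.99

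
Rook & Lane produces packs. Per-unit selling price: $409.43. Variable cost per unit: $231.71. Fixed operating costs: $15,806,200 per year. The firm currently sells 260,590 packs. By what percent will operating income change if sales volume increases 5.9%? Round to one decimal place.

+9.0%

Contribution at this volume is 260,590 × $177.72 = $46,312,054.80.
EBIT = $46,312,054.80 − $15,806,200 = $30,505,854.80.
Degree of operating leverage = $46,312,054.80 / $30,505,854.80 = 1.5181.
Operating income changes by 1.5181 × +5.9% = +9.0%.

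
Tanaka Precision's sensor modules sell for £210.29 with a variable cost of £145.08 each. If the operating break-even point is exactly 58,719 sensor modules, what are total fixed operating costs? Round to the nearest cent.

Unit CM = price − variable cost = £210.29 − £145.08 = £65.21.
Fixed costs = break-even units × CM = 58,719 × £65.21 = £3,829,065.99.

£3,829,065.99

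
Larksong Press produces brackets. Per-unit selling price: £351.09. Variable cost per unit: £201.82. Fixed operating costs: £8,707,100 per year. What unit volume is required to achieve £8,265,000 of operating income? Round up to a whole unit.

Unit CM = price − variable cost = £351.09 − £201.82 = £149.27.
Required volume = (fixed costs + target profit) ÷ CM = (£8,707,100 + £8,265,000) ÷ £149.27 = 113,700.68, so 113,701 brackets.

113,701 brackets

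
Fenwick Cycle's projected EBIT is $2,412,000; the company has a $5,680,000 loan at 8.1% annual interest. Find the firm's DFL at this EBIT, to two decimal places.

1.24

Interest = $460,080.00.
DFL = EBIT ÷ (EBIT − I) = $2,412,000 ÷ ($2,412,000 − $460,080.00) = $2,412,000 ÷ $1,951,920.00 = 1.2357.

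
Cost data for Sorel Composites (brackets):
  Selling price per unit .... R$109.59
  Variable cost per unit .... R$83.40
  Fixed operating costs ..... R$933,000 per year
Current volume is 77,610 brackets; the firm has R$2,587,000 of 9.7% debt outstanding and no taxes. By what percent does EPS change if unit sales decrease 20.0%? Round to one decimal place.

Contribution at this volume is 77,610 × R$26.19 = R$2,032,605.90.
Subtracting fixed costs: EBIT = R$2,032,605.90 − R$933,000 = R$1,099,605.90.
Interest = R$250,939.00, so EBIT − I = R$848,666.90.
Degree of combined leverage = contribution ÷ (EBIT − I) = R$2,032,605.90 ÷ R$848,666.90 = 2.3951.
%ΔEPS = DCL × %ΔSales = 2.3951 × -20.0% = -47.9%.

-47.9%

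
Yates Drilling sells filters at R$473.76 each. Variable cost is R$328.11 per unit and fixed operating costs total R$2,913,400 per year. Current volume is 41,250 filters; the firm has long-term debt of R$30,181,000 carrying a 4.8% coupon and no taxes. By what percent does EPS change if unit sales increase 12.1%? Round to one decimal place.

+44.2%

At 41,250 units, contribution = 41,250 × R$145.65 = R$6,008,062.50.
Operating income = contribution − fixed costs = R$6,008,062.50 − R$2,913,400 = R$3,094,662.50.
Interest = R$1,448,688.00, so EBIT − I = R$1,645,974.50.
DCL = total CM / (EBIT − I) = R$6,008,062.50 / R$1,645,974.50 = 3.6502.
EPS therefore changes by 3.6502 × (+12.1%) = +44.2%.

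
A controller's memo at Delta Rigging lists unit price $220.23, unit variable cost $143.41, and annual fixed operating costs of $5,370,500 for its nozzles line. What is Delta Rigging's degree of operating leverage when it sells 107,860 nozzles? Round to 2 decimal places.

At 107,860 units, contribution = 107,860 × $76.82 = $8,285,805.20.
EBIT = $8,285,805.20 − $5,370,500 = $2,915,305.20.
So DOL = total CM / EBIT = $8,285,805.20 / $2,915,305.20 = 2.8422.

2.84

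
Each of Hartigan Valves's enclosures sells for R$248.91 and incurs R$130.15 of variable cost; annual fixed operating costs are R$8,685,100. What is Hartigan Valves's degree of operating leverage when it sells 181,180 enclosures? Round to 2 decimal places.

1.68

At 181,180 units, contribution = 181,180 × R$118.76 = R$21,516,936.80.
Operating income = contribution − fixed costs = R$21,516,936.80 − R$8,685,100 = R$12,831,836.80.
Degree of operating leverage = R$21,516,936.80 / R$12,831,836.80 = 1.6768.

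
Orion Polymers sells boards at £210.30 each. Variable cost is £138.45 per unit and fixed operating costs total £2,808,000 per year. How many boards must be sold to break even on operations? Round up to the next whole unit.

39,082 boards

Each unit contributes £210.30 − £138.45 = £71.85.
Units to break even: £2,808,000 ÷ £71.85 = 39,081.42, rounded up to 39,082.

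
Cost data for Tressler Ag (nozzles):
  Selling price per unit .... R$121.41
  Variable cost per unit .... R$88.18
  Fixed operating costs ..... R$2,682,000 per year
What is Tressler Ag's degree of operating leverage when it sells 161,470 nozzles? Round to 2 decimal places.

Total contribution margin = 161,470 × R$33.23 = R$5,365,648.10.
EBIT = R$5,365,648.10 − R$2,682,000 = R$2,683,648.10.
Degree of operating leverage = R$5,365,648.10 / R$2,683,648.10 = 1.9994.

2.00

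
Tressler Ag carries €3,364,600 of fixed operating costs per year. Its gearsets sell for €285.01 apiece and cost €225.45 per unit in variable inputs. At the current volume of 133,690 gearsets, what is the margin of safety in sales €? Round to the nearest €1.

Contribution margin per unit = €285.01 − €225.45 = €59.56. Break-even units = €3,364,600 ÷ €59.56 = 56,490.93; break-even revenue = 56,490.93 × €285.01 = €16,100,480.96.
Actual sales revenue = 133,690 × €285.01 = €38,102,986.90.
Margin of safety = €38,102,986.90 − €16,100,480.96 = €22,002,506.

€22,002,506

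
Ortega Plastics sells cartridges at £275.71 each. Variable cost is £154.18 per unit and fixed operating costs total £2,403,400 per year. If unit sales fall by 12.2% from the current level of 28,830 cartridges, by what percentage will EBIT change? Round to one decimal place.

Total contribution margin = 28,830 × £121.53 = £3,503,709.90.
Operating income = contribution − fixed costs = £3,503,709.90 − £2,403,400 = £1,100,309.90.
DOL = contribution ÷ EBIT = £3,503,709.90 ÷ £1,100,309.90 = 3.1843.
%ΔEBIT = DOL × %ΔSales = 3.1843 × -12.2% = -38.8%.

-38.8%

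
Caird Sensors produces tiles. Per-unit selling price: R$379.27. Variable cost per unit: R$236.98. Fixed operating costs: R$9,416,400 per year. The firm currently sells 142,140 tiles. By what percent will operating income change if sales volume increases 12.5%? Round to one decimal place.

+23.4%

At 142,140 units, contribution = 142,140 × R$142.29 = R$20,225,100.60.
Subtracting fixed costs: EBIT = R$20,225,100.60 − R$9,416,400 = R$10,808,700.60.
So DOL = total CM / EBIT = R$20,225,100.60 / R$10,808,700.60 = 1.8712.
Operating income changes by 1.8712 × +12.5% = +23.4%.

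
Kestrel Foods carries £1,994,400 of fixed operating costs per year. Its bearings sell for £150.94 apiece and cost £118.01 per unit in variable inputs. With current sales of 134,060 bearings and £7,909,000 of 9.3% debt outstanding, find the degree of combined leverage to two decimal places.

2.62

At 134,060 units, contribution = 134,060 × £32.93 = £4,414,595.80.
EBIT = £4,414,595.80 − £1,994,400 = £2,420,195.80. Interest = £735,537.00.
DOL = £4,414,595.80 ÷ £2,420,195.80 = 1.8241; DFL = £2,420,195.80 ÷ £1,684,658.80 = 1.4366.
DCL = DOL × DFL = 1.8241 × 1.4366 = 2.6205.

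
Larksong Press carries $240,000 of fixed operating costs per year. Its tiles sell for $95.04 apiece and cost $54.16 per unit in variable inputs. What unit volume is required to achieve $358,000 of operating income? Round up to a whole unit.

14,629 tiles

Unit CM = price − variable cost = $95.04 − $54.16 = $40.88.
Units = (FC + target) / CM = ($240,000 + $358,000) / $40.88 = 14,628.18, so 14,629 tiles.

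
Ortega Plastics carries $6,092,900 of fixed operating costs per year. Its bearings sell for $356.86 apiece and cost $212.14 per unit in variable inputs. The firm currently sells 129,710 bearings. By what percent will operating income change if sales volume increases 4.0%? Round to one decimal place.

Total contribution margin = 129,710 × $144.72 = $18,771,631.20.
Operating income = contribution − fixed costs = $18,771,631.20 − $6,092,900 = $12,678,731.20.
DOL = contribution ÷ EBIT = $18,771,631.20 ÷ $12,678,731.20 = 1.4806.
%ΔEBIT = DOL × %ΔSales = 1.4806 × +4.0% = +5.9%.

+5.9%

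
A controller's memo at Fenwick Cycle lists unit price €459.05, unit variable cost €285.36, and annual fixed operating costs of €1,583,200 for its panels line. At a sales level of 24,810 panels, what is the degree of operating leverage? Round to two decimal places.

Contribution at this volume is 24,810 × €173.69 = €4,309,248.90.
Operating income = contribution − fixed costs = €4,309,248.90 − €1,583,200 = €2,726,048.90.
DOL = contribution ÷ EBIT = €4,309,248.90 ÷ €2,726,048.90 = 1.5808.

1.58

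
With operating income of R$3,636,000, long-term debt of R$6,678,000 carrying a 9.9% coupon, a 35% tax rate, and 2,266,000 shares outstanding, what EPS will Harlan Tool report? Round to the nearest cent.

Interest = R$661,122.00, so EBT = R$3,636,000 − R$661,122.00 = R$2,974,878.00.
After tax at 35%: net income = R$2,974,878.00 × 0.65 = R$1,933,670.70.
EPS = R$1,933,670.70 ÷ 2,266,000 = R$0.85.

R$0.85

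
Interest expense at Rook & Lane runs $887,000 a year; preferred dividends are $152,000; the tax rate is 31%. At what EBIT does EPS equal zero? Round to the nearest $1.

Grossing the preferred dividend up to pre-tax terms: $152,000 / (1 − 0.31) = $220,289.86.
EPS = 0 when EBIT covers interest plus the pre-tax preferred burden: $887,000 + $220,289.86 = $1,107,289.86.

$1,107,290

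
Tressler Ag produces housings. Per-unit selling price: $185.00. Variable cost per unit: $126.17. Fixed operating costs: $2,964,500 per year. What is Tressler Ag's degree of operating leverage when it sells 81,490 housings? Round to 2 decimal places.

Contribution at this volume is 81,490 × $58.83 = $4,794,056.70.
Operating income = contribution − fixed costs = $4,794,056.70 − $2,964,500 = $1,829,556.70.
DOL = contribution ÷ EBIT = $4,794,056.70 ÷ $1,829,556.70 = 2.6203.

2.62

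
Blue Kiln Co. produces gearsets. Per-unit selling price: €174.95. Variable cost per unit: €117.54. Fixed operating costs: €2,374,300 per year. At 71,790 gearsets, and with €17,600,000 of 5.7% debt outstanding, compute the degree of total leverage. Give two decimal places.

5.54

Contribution at this volume is 71,790 × €57.41 = €4,121,463.90.
EBIT = €4,121,463.90 − €2,374,300 = €1,747,163.90. Interest = €1,003,200.00.
DOL = €4,121,463.90 ÷ €1,747,163.90 = 2.3589; DFL = €1,747,163.90 ÷ €743,963.90 = 2.3485.
DCL = DOL × DFL = 2.3589 × 2.3485 = 5.5399.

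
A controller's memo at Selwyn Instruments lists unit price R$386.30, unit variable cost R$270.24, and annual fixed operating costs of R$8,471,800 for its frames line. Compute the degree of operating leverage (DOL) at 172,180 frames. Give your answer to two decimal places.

Contribution at this volume is 172,180 × R$116.06 = R$19,983,210.80.
EBIT = R$19,983,210.80 − R$8,471,800 = R$11,511,410.80.
So DOL = total CM / EBIT = R$19,983,210.80 / R$11,511,410.80 = 1.7359.

1.74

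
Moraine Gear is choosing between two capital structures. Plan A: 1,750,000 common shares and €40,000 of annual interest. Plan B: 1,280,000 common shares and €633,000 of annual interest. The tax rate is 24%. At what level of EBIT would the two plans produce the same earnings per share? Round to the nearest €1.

At indifference, (EBIT − 40,000)(1 − t)/1,750,000 = (EBIT − 633,000)(1 − t)/1,280,000.
The (1 − t) factor cancels: (EBIT − 40,000) × 1,280,000 = (EBIT − 633,000) × 1,750,000.
EBIT × (1,750,000 − 1,280,000) = 633,000 × 1,750,000 − 40,000 × 1,280,000 = 1,056,550,000,000, so EBIT = 1,056,550,000,000 ÷ 470,000 = 2,247,978.72.

€2,247,979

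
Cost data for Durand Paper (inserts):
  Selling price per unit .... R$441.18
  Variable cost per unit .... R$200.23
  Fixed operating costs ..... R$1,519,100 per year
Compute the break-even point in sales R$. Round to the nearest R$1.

R$2,781,476

Contribution margin per unit = R$441.18 − R$200.23 = R$240.95, a CM ratio of R$240.95 ÷ R$441.18 = 0.5461.
Break-even sales = FC ÷ CM ratio = R$1,519,100 × R$441.18 / R$240.95 = R$2,781,476.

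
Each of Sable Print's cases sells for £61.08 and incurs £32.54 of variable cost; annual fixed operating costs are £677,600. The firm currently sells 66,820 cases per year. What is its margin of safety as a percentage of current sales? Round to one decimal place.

Unit CM = price − variable cost = £61.08 − £32.54 = £28.54. Break-even units = £677,600 ÷ £28.54 = 23,742.12; break-even revenue = 23,742.12 × £61.08 = £1,450,168.47.
Current sales = 66,820 × £61.08 = £4,081,365.60.
Margin of safety = (£4,081,365.60 − £1,450,168.47) ÷ £4,081,365.60 = 64.5%.

64.5%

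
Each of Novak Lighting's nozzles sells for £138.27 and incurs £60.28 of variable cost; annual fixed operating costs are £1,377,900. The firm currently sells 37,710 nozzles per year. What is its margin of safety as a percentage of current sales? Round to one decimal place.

Contribution margin per unit = £138.27 − £60.28 = £77.99. Break-even units = £1,377,900 ÷ £77.99 = 17,667.65; break-even revenue = 17,667.65 × £138.27 = £2,442,905.92.
Current sales = 37,710 × £138.27 = £5,214,161.70.
Margin of safety = (£5,214,161.70 − £2,442,905.92) ÷ £5,214,161.70 = 53.1%.

53.1%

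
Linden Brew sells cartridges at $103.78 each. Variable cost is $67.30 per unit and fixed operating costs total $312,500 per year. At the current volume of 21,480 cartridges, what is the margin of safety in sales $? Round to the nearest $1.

Contribution margin per unit = $103.78 − $67.30 = $36.48. Break-even units = $312,500 ÷ $36.48 = 8,566.34; break-even revenue = 8,566.34 × $103.78 = $889,014.53.
Actual sales revenue = 21,480 × $103.78 = $2,229,194.40.
Margin of safety = $2,229,194.40 − $889,014.53 = $1,340,180.

$1,340,180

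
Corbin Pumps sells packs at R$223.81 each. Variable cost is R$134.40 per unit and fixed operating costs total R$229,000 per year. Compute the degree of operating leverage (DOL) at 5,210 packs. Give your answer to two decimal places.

1.97

Total contribution margin = 5,210 × R$89.41 = R$465,826.10.
EBIT = R$465,826.10 − R$229,000 = R$236,826.10.
So DOL = total CM / EBIT = R$465,826.10 / R$236,826.10 = 1.9670.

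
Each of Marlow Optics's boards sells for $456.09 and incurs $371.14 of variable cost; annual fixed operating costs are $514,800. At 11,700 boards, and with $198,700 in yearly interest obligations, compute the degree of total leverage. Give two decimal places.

3.54

At 11,700 units, contribution = 11,700 × $84.95 = $993,915.00.
Subtracting fixed costs: EBIT = $993,915.00 − $514,800 = $479,115.00. Interest = $198,700.00, so EBIT − I = $280,415.00.
Degree of total leverage = total CM / (EBIT − interest) = $993,915.00 / $280,415.00 = 3.5444.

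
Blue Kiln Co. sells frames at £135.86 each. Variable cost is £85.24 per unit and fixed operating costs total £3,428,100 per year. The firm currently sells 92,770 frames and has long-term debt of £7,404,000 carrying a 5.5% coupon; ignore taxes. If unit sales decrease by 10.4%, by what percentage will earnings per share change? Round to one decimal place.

-56.7%

Contribution at this volume is 92,770 × £50.62 = £4,696,017.40.
Subtracting fixed costs: EBIT = £4,696,017.40 − £3,428,100 = £1,267,917.40.
Interest = £407,220.00, so EBIT − I = £860,697.40.
DCL = total CM / (EBIT − I) = £4,696,017.40 / £860,697.40 = 5.4561.
EPS therefore changes by 5.4561 × (-10.4%) = -56.7%.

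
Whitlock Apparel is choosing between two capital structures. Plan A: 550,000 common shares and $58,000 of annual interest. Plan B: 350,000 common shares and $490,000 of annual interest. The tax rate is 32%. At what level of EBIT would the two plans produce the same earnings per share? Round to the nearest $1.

$1,246,000

At indifference, (EBIT − 58,000)(1 − t)/550,000 = (EBIT − 490,000)(1 − t)/350,000.
The (1 − t) factor cancels: (EBIT − 58,000) × 350,000 = (EBIT − 490,000) × 550,000.
EBIT × (550,000 − 350,000) = 490,000 × 550,000 − 58,000 × 350,000 = 249,200,000,000, so EBIT = 249,200,000,000 ÷ 200,000 = 1,246,000.00.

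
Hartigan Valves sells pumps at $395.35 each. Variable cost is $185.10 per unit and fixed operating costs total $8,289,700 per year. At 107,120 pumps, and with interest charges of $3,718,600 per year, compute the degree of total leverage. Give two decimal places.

Contribution at this volume is 107,120 × $210.25 = $22,521,980.00.
Subtracting fixed costs: EBIT = $22,521,980.00 − $8,289,700 = $14,232,280.00. Interest = $3,718,600.00.
DOL = $22,521,980.00 ÷ $14,232,280.00 = 1.5825; DFL = $14,232,280.00 ÷ $10,513,680.00 = 1.3537.
DCL = DOL × DFL = 1.5825 × 1.3537 = 2.1422.

2.14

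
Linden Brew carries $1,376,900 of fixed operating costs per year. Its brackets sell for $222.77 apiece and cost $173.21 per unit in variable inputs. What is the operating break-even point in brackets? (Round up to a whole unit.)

Contribution margin per unit = $222.77 − $173.21 = $49.56.
Break-even Q = $1,376,900 / $49.56 = 27,782.49 → 27,783 brackets.

27,783 brackets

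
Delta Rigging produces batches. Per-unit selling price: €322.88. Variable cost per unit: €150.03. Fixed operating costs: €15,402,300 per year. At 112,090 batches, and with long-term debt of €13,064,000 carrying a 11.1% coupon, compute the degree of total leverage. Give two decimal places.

7.68

Contribution at this volume is 112,090 × €172.85 = €19,374,756.50.
EBIT = €19,374,756.50 − €15,402,300 = €3,972,456.50. Interest = €1,450,104.00.
DOL = €19,374,756.50 ÷ €3,972,456.50 = 4.8773; DFL = €3,972,456.50 ÷ €2,522,352.50 = 1.5749.
Combined leverage = 4.8773 × 1.5749 = 7.6813.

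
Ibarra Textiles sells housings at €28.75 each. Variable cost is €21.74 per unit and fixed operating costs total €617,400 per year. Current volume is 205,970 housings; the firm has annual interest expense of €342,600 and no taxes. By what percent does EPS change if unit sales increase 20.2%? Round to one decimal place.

+60.3%

At 205,970 units, contribution = 205,970 × €7.01 = €1,443,849.70.
EBIT = €1,443,849.70 − €617,400 = €826,449.70.
After interest of €342,600.00, pre-tax earnings = €483,849.70.
Degree of combined leverage = contribution ÷ (EBIT − I) = €1,443,849.70 ÷ €483,849.70 = 2.9841.
EPS therefore changes by 2.9841 × (+20.2%) = +60.3%.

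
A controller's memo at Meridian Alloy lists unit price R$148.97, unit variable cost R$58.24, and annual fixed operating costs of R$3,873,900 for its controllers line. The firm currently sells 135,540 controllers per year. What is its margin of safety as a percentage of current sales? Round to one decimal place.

Unit CM = price − variable cost = R$148.97 − R$58.24 = R$90.73. Break-even units = R$3,873,900 ÷ R$90.73 = 42,697.01; break-even revenue = 42,697.01 × R$148.97 = R$6,360,574.04.
Current sales = 135,540 × R$148.97 = R$20,191,393.80.
Margin of safety = (R$20,191,393.80 − R$6,360,574.04) ÷ R$20,191,393.80 = 68.5%.

68.5%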